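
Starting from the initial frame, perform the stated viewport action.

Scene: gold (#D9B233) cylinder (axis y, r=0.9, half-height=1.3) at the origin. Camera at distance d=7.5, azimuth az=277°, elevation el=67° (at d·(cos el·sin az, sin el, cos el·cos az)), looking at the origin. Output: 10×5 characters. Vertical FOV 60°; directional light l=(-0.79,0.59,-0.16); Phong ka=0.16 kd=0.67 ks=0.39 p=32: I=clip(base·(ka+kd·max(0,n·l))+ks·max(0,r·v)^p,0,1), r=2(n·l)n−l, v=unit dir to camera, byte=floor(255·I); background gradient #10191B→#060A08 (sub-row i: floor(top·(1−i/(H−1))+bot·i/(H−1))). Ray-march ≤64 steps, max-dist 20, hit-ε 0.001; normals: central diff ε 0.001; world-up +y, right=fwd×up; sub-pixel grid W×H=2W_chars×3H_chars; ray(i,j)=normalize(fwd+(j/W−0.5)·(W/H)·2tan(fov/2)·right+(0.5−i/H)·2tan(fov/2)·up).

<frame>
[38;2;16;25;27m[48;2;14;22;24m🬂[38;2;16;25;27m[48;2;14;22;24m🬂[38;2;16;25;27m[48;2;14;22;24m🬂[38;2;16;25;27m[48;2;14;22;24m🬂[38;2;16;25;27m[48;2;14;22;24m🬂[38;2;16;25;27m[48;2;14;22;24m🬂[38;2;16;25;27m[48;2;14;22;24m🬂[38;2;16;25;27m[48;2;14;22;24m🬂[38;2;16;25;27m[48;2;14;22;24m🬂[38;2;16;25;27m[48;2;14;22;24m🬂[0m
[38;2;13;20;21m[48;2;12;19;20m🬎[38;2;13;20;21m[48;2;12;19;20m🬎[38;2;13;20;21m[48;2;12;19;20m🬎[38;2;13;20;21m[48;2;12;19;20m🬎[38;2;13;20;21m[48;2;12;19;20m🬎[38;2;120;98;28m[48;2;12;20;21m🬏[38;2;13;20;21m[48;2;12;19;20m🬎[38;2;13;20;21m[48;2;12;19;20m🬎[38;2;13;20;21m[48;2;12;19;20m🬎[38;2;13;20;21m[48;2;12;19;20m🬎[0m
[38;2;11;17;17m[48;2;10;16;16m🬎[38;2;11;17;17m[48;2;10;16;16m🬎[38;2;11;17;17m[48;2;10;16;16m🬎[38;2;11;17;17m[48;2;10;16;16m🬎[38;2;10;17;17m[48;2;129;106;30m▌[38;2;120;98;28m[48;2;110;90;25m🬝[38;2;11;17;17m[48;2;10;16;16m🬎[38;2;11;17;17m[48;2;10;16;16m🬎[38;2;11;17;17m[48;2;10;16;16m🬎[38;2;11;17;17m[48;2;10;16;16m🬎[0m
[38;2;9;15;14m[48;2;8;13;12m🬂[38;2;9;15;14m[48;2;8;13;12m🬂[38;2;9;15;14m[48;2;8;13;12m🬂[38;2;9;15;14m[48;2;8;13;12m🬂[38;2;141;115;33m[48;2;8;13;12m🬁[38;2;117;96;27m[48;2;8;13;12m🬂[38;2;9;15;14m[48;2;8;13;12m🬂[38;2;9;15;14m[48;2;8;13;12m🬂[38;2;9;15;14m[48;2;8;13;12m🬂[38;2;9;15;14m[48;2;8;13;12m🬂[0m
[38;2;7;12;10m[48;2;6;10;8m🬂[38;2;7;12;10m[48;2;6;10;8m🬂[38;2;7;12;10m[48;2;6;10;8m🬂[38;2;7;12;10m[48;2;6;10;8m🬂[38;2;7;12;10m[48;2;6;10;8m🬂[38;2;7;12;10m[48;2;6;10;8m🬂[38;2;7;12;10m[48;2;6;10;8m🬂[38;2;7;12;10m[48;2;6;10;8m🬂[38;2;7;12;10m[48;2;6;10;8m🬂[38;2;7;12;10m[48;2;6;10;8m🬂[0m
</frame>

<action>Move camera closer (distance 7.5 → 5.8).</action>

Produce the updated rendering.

<frame>
[38;2;16;25;27m[48;2;14;22;24m🬂[38;2;16;25;27m[48;2;14;22;24m🬂[38;2;16;25;27m[48;2;14;22;24m🬂[38;2;16;25;27m[48;2;14;22;24m🬂[38;2;16;25;27m[48;2;14;22;24m🬂[38;2;16;25;27m[48;2;14;22;24m🬂[38;2;16;25;27m[48;2;14;22;24m🬂[38;2;16;25;27m[48;2;14;22;24m🬂[38;2;16;25;27m[48;2;14;22;24m🬂[38;2;16;25;27m[48;2;14;22;24m🬂[0m
[38;2;13;20;21m[48;2;12;19;20m🬎[38;2;13;20;21m[48;2;12;19;20m🬎[38;2;13;20;21m[48;2;12;19;20m🬎[38;2;13;20;21m[48;2;12;19;20m🬎[38;2;13;20;21m[48;2;120;98;28m🬎[38;2;120;98;28m[48;2;13;20;21m🬱[38;2;120;98;28m[48;2;12;20;21m🬏[38;2;13;20;21m[48;2;12;19;20m🬎[38;2;13;20;21m[48;2;12;19;20m🬎[38;2;13;20;21m[48;2;12;19;20m🬎[0m
[38;2;11;17;17m[48;2;10;16;16m🬎[38;2;11;17;17m[48;2;10;16;16m🬎[38;2;11;17;17m[48;2;10;16;16m🬎[38;2;11;17;17m[48;2;10;16;16m🬎[38;2;120;98;28m[48;2;10;16;16m🬬[38;2;120;98;28m[48;2;120;98;28m [38;2;120;98;28m[48;2;10;16;16m🬄[38;2;11;17;17m[48;2;10;16;16m🬎[38;2;11;17;17m[48;2;10;16;16m🬎[38;2;11;17;17m[48;2;10;16;16m🬎[0m
[38;2;9;15;14m[48;2;8;13;12m🬂[38;2;9;15;14m[48;2;8;13;12m🬂[38;2;9;15;14m[48;2;8;13;12m🬂[38;2;9;15;14m[48;2;8;13;12m🬂[38;2;150;123;35m[48;2;8;13;12m🬁[38;2;136;111;31m[48;2;8;13;12m🬆[38;2;9;15;14m[48;2;8;13;12m🬂[38;2;9;15;14m[48;2;8;13;12m🬂[38;2;9;15;14m[48;2;8;13;12m🬂[38;2;9;15;14m[48;2;8;13;12m🬂[0m
[38;2;7;12;10m[48;2;6;10;8m🬂[38;2;7;12;10m[48;2;6;10;8m🬂[38;2;7;12;10m[48;2;6;10;8m🬂[38;2;7;12;10m[48;2;6;10;8m🬂[38;2;7;12;10m[48;2;6;10;8m🬂[38;2;7;12;10m[48;2;6;10;8m🬂[38;2;7;12;10m[48;2;6;10;8m🬂[38;2;7;12;10m[48;2;6;10;8m🬂[38;2;7;12;10m[48;2;6;10;8m🬂[38;2;7;12;10m[48;2;6;10;8m🬂[0m
</frame>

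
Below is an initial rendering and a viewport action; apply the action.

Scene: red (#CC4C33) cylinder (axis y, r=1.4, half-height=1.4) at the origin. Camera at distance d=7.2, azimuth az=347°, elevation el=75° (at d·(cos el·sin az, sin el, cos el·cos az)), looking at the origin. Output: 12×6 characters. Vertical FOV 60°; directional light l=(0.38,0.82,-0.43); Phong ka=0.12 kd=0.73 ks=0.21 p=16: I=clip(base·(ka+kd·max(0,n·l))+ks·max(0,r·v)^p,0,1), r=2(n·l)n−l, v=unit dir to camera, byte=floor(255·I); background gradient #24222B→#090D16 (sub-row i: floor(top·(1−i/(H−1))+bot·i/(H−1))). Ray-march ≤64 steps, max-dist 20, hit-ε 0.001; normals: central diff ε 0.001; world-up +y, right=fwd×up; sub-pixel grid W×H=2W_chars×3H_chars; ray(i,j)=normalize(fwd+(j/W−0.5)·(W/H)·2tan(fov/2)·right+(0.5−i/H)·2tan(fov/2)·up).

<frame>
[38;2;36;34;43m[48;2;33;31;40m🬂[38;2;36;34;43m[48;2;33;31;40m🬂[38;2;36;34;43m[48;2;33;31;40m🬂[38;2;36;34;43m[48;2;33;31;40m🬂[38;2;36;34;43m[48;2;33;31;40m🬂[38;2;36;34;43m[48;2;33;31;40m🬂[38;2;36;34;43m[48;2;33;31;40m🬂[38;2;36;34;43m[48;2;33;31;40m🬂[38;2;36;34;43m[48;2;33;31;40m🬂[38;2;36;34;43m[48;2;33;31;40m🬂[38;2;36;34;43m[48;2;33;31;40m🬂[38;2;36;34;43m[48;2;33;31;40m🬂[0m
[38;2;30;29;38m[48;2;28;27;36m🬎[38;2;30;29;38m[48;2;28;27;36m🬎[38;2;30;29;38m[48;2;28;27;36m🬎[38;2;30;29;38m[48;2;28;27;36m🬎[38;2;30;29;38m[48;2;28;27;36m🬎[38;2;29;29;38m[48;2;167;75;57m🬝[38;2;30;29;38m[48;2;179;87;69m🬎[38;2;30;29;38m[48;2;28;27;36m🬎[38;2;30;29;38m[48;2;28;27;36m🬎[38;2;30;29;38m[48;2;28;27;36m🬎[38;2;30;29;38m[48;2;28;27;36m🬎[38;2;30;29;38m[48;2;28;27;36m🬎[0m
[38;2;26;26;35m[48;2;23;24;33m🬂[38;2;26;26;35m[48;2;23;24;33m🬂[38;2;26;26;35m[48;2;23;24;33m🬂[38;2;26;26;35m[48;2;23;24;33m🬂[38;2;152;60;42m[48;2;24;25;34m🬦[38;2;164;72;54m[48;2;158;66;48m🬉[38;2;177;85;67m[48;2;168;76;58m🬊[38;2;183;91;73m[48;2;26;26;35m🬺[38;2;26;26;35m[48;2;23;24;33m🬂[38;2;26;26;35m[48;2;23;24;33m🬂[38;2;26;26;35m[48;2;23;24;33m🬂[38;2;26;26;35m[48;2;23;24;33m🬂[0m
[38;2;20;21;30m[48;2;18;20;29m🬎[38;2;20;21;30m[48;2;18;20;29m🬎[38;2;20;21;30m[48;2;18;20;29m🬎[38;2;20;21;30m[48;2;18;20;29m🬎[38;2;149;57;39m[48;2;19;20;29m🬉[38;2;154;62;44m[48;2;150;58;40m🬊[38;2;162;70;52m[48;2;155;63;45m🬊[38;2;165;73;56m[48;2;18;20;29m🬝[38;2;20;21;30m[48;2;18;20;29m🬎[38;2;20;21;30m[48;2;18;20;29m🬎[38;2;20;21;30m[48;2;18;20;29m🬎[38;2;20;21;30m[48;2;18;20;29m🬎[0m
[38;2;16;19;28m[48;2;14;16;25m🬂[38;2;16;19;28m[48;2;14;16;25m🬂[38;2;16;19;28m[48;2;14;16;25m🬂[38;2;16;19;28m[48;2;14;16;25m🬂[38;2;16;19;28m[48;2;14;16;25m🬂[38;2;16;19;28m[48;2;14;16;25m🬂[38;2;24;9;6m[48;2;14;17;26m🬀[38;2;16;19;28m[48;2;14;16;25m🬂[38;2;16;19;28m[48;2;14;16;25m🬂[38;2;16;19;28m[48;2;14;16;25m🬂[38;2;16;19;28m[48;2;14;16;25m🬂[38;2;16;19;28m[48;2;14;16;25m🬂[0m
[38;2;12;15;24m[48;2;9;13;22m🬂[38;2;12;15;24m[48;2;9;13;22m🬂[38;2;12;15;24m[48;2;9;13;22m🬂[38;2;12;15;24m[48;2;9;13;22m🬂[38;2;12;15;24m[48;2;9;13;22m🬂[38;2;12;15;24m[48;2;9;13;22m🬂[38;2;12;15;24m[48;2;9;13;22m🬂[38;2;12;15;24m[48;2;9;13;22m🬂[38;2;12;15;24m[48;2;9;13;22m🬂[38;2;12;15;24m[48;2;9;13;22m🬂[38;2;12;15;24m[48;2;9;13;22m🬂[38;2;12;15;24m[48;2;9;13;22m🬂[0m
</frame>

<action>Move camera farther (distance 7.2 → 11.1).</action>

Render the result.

<frame>
[38;2;36;34;43m[48;2;33;31;40m🬂[38;2;36;34;43m[48;2;33;31;40m🬂[38;2;36;34;43m[48;2;33;31;40m🬂[38;2;36;34;43m[48;2;33;31;40m🬂[38;2;36;34;43m[48;2;33;31;40m🬂[38;2;36;34;43m[48;2;33;31;40m🬂[38;2;36;34;43m[48;2;33;31;40m🬂[38;2;36;34;43m[48;2;33;31;40m🬂[38;2;36;34;43m[48;2;33;31;40m🬂[38;2;36;34;43m[48;2;33;31;40m🬂[38;2;36;34;43m[48;2;33;31;40m🬂[38;2;36;34;43m[48;2;33;31;40m🬂[0m
[38;2;30;29;38m[48;2;28;27;36m🬎[38;2;30;29;38m[48;2;28;27;36m🬎[38;2;30;29;38m[48;2;28;27;36m🬎[38;2;30;29;38m[48;2;28;27;36m🬎[38;2;30;29;38m[48;2;28;27;36m🬎[38;2;30;29;38m[48;2;28;27;36m🬎[38;2;30;29;38m[48;2;28;27;36m🬎[38;2;30;29;38m[48;2;28;27;36m🬎[38;2;30;29;38m[48;2;28;27;36m🬎[38;2;30;29;38m[48;2;28;27;36m🬎[38;2;30;29;38m[48;2;28;27;36m🬎[38;2;30;29;38m[48;2;28;27;36m🬎[0m
[38;2;26;26;35m[48;2;23;24;33m🬂[38;2;26;26;35m[48;2;23;24;33m🬂[38;2;26;26;35m[48;2;23;24;33m🬂[38;2;26;26;35m[48;2;23;24;33m🬂[38;2;26;26;35m[48;2;23;24;33m🬂[38;2;25;25;34m[48;2;159;67;49m🬆[38;2;26;26;35m[48;2;170;78;60m🬂[38;2;177;85;67m[48;2;24;25;34m🬏[38;2;26;26;35m[48;2;23;24;33m🬂[38;2;26;26;35m[48;2;23;24;33m🬂[38;2;26;26;35m[48;2;23;24;33m🬂[38;2;26;26;35m[48;2;23;24;33m🬂[0m
[38;2;20;21;30m[48;2;18;20;29m🬎[38;2;20;21;30m[48;2;18;20;29m🬎[38;2;20;21;30m[48;2;18;20;29m🬎[38;2;20;21;30m[48;2;18;20;29m🬎[38;2;20;21;30m[48;2;18;20;29m🬎[38;2;154;62;44m[48;2;18;20;29m🬊[38;2;160;68;50m[48;2;21;14;17m🬎[38;2;170;78;60m[48;2;19;20;29m🬀[38;2;20;21;30m[48;2;18;20;29m🬎[38;2;20;21;30m[48;2;18;20;29m🬎[38;2;20;21;30m[48;2;18;20;29m🬎[38;2;20;21;30m[48;2;18;20;29m🬎[0m
[38;2;16;19;28m[48;2;14;16;25m🬂[38;2;16;19;28m[48;2;14;16;25m🬂[38;2;16;19;28m[48;2;14;16;25m🬂[38;2;16;19;28m[48;2;14;16;25m🬂[38;2;16;19;28m[48;2;14;16;25m🬂[38;2;16;19;28m[48;2;14;16;25m🬂[38;2;16;19;28m[48;2;14;16;25m🬂[38;2;16;19;28m[48;2;14;16;25m🬂[38;2;16;19;28m[48;2;14;16;25m🬂[38;2;16;19;28m[48;2;14;16;25m🬂[38;2;16;19;28m[48;2;14;16;25m🬂[38;2;16;19;28m[48;2;14;16;25m🬂[0m
[38;2;12;15;24m[48;2;9;13;22m🬂[38;2;12;15;24m[48;2;9;13;22m🬂[38;2;12;15;24m[48;2;9;13;22m🬂[38;2;12;15;24m[48;2;9;13;22m🬂[38;2;12;15;24m[48;2;9;13;22m🬂[38;2;12;15;24m[48;2;9;13;22m🬂[38;2;12;15;24m[48;2;9;13;22m🬂[38;2;12;15;24m[48;2;9;13;22m🬂[38;2;12;15;24m[48;2;9;13;22m🬂[38;2;12;15;24m[48;2;9;13;22m🬂[38;2;12;15;24m[48;2;9;13;22m🬂[38;2;12;15;24m[48;2;9;13;22m🬂[0m
</frame>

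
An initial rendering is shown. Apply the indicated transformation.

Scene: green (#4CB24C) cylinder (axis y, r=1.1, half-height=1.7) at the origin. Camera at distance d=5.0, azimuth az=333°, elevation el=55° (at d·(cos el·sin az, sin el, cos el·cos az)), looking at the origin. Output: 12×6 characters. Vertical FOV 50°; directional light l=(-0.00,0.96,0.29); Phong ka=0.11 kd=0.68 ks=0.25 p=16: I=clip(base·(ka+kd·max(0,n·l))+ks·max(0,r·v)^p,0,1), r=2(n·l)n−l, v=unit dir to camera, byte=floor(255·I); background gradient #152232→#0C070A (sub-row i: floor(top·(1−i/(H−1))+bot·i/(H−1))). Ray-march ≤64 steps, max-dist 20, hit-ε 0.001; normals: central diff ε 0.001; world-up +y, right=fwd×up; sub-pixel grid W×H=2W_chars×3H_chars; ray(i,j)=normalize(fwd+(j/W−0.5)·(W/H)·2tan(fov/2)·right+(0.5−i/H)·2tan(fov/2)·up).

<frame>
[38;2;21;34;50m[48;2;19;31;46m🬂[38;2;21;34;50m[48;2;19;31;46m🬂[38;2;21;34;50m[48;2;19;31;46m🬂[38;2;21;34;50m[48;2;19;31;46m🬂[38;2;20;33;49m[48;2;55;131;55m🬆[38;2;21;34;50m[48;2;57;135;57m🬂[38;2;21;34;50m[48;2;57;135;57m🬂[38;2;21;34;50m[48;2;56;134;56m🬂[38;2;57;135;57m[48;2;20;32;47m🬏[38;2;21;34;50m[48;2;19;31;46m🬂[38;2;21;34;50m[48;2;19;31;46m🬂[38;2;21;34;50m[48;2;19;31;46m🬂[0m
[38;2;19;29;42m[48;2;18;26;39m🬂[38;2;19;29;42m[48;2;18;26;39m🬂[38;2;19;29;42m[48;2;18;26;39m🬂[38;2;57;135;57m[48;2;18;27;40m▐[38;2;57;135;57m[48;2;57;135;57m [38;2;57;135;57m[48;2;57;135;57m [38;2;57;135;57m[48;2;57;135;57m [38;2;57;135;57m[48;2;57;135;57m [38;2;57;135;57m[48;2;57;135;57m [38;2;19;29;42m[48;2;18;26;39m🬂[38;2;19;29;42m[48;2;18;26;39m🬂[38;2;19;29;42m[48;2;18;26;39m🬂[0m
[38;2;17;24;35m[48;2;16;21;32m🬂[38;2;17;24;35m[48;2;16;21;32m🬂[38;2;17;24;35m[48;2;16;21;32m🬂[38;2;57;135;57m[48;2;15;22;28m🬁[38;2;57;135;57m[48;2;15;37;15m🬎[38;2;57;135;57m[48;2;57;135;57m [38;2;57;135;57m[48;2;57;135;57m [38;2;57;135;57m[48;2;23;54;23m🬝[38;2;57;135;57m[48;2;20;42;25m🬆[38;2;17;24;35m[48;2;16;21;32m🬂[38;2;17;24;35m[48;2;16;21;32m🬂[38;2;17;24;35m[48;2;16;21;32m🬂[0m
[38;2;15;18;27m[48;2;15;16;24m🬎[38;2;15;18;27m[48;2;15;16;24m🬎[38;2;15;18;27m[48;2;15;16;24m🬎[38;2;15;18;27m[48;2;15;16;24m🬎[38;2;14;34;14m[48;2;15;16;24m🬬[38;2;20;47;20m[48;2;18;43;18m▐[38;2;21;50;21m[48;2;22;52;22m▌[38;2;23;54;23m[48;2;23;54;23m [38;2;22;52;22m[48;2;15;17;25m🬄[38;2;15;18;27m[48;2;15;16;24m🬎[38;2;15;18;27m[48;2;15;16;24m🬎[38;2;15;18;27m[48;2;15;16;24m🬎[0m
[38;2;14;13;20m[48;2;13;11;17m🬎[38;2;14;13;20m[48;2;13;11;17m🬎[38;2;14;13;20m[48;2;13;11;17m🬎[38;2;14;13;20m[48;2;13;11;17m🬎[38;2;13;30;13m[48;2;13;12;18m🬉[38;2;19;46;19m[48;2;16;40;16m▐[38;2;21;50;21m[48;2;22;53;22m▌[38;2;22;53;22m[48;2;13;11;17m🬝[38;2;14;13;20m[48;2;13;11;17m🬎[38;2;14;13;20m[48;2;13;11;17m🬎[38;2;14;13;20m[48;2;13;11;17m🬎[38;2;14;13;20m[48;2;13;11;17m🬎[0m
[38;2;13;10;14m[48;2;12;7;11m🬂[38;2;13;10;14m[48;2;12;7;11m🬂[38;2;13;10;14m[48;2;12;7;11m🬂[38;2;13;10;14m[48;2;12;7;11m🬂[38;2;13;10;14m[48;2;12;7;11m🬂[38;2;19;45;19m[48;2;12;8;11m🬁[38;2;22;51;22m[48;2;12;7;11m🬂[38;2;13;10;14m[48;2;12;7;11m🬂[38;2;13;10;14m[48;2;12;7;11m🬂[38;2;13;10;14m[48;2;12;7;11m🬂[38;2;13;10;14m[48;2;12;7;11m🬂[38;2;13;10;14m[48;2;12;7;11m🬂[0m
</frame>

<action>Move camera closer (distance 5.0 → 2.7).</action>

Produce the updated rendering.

<frame>
[38;2;57;135;57m[48;2;57;135;57m [38;2;57;135;57m[48;2;57;135;57m [38;2;57;135;57m[48;2;57;135;57m [38;2;57;135;57m[48;2;57;135;57m [38;2;57;135;57m[48;2;57;135;57m [38;2;57;135;57m[48;2;57;135;57m [38;2;57;135;57m[48;2;57;135;57m [38;2;57;135;57m[48;2;57;135;57m [38;2;57;135;57m[48;2;57;135;57m [38;2;57;135;57m[48;2;57;135;57m [38;2;57;135;57m[48;2;57;135;57m [38;2;57;135;57m[48;2;57;135;57m [0m
[38;2;57;135;57m[48;2;17;41;17m🬬[38;2;57;135;57m[48;2;57;135;57m [38;2;57;135;57m[48;2;57;135;57m [38;2;57;135;57m[48;2;57;135;57m [38;2;57;135;57m[48;2;57;135;57m [38;2;57;135;57m[48;2;57;135;57m [38;2;57;135;57m[48;2;57;135;57m [38;2;57;135;57m[48;2;57;135;57m [38;2;57;135;57m[48;2;57;135;57m [38;2;57;135;57m[48;2;57;135;57m [38;2;57;135;57m[48;2;57;135;57m [38;2;57;135;57m[48;2;57;135;57m [0m
[38;2;16;39;16m[48;2;13;31;13m🬬[38;2;18;43;18m[48;2;17;41;17m🬨[38;2;57;135;57m[48;2;18;45;18m🬂[38;2;57;135;57m[48;2;19;46;19m🬂[38;2;57;135;57m[48;2;20;48;20m🬂[38;2;57;135;57m[48;2;21;49;21m🬂[38;2;57;135;57m[48;2;21;50;21m🬂[38;2;57;135;57m[48;2;22;51;22m🬂[38;2;57;135;57m[48;2;22;52;22m🬂[38;2;57;135;57m[48;2;22;53;22m🬂[38;2;57;135;57m[48;2;23;54;23m🬀[38;2;23;54;23m[48;2;23;54;23m [0m
[38;2;15;17;25m[48;2;14;34;14m🬺[38;2;16;38;16m[48;2;15;16;24m🬬[38;2;18;43;18m[48;2;17;41;17m🬨[38;2;20;47;20m[48;2;19;45;19m🬁[38;2;20;48;20m[48;2;20;47;20m🬨[38;2;21;49;21m[48;2;21;50;21m▌[38;2;21;50;21m[48;2;21;51;21m▌[38;2;22;51;22m[48;2;22;52;22m🬀[38;2;22;52;22m[48;2;22;53;22m🬀[38;2;22;53;22m[48;2;23;53;23m🬀[38;2;23;54;23m[48;2;23;54;23m [38;2;23;54;23m[48;2;15;16;24m🬆[0m
[38;2;14;13;20m[48;2;13;11;17m🬎[38;2;14;13;20m[48;2;13;11;17m🬎[38;2;16;39;16m[48;2;13;11;17m🬊[38;2;18;44;18m[48;2;17;41;17m🬨[38;2;20;47;20m[48;2;19;45;19m🬨[38;2;21;49;21m[48;2;20;48;20m🬨[38;2;21;50;21m[48;2;22;51;22m▌[38;2;22;52;22m[48;2;22;53;22m🬕[38;2;22;53;22m[48;2;23;53;23m▌[38;2;23;54;23m[48;2;13;11;17m🬝[38;2;23;54;23m[48;2;13;12;18m🬀[38;2;14;13;20m[48;2;13;11;17m🬎[0m
[38;2;13;10;14m[48;2;12;7;11m🬂[38;2;13;10;14m[48;2;12;7;11m🬂[38;2;13;10;14m[48;2;12;7;11m🬂[38;2;16;38;16m[48;2;12;7;10m🬊[38;2;18;44;18m[48;2;17;40;17m🬬[38;2;21;49;21m[48;2;20;47;20m▐[38;2;21;50;21m[48;2;22;51;22m▌[38;2;22;52;22m[48;2;23;54;23m🬝[38;2;23;54;23m[48;2;12;7;10m🬝[38;2;23;54;23m[48;2;12;8;11m🬀[38;2;13;10;14m[48;2;12;7;11m🬂[38;2;13;10;14m[48;2;12;7;11m🬂[0m
</frame>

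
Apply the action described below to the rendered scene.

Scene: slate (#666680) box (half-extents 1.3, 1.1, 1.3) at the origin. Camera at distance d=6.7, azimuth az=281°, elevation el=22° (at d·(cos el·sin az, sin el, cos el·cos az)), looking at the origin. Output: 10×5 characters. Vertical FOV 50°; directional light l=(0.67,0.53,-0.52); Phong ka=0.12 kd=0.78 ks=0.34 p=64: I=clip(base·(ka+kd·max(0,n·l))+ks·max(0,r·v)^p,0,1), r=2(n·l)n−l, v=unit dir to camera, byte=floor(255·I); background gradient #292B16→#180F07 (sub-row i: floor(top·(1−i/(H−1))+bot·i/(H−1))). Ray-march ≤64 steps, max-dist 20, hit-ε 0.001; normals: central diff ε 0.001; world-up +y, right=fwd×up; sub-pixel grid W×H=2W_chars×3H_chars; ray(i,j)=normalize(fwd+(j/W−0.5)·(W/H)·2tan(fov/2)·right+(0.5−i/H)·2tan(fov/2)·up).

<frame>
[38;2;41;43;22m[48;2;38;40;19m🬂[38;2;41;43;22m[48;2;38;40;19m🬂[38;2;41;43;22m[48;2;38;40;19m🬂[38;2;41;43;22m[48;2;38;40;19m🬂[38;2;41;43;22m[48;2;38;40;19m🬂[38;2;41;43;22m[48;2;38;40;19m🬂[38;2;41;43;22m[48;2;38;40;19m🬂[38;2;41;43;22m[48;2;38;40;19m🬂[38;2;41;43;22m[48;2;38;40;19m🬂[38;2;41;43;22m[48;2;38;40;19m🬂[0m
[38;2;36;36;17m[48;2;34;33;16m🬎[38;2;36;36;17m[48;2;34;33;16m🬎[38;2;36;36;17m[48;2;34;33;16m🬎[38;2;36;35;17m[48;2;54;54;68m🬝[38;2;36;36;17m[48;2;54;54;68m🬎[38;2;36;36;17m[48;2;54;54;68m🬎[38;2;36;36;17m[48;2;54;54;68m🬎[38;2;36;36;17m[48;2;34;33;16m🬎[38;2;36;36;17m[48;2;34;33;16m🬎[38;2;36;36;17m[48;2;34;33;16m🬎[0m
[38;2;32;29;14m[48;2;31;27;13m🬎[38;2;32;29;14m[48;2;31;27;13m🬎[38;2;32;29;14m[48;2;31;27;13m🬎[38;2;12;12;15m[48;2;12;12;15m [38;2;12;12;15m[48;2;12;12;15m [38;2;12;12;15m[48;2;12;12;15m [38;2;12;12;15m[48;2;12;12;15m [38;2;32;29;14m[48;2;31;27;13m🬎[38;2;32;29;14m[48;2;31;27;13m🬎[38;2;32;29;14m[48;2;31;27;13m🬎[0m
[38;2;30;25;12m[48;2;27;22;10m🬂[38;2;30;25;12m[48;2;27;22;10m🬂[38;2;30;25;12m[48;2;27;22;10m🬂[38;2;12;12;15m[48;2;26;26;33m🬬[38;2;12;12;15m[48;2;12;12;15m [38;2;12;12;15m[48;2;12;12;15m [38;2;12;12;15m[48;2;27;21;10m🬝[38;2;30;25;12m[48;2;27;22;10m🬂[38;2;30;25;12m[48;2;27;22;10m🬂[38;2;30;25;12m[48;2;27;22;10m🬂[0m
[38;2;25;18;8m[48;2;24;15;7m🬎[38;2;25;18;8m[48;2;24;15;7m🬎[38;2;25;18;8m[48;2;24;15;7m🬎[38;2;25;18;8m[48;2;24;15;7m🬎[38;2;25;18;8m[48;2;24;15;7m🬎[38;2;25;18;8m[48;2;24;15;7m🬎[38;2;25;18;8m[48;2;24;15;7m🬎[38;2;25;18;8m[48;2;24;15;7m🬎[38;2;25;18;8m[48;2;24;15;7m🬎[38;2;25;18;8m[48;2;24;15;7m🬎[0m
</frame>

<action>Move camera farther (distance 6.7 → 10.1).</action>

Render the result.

<frame>
[38;2;41;43;22m[48;2;38;40;19m🬂[38;2;41;43;22m[48;2;38;40;19m🬂[38;2;41;43;22m[48;2;38;40;19m🬂[38;2;41;43;22m[48;2;38;40;19m🬂[38;2;41;43;22m[48;2;38;40;19m🬂[38;2;41;43;22m[48;2;38;40;19m🬂[38;2;41;43;22m[48;2;38;40;19m🬂[38;2;41;43;22m[48;2;38;40;19m🬂[38;2;41;43;22m[48;2;38;40;19m🬂[38;2;41;43;22m[48;2;38;40;19m🬂[0m
[38;2;36;36;17m[48;2;34;33;16m🬎[38;2;36;36;17m[48;2;34;33;16m🬎[38;2;36;36;17m[48;2;34;33;16m🬎[38;2;36;36;17m[48;2;34;33;16m🬎[38;2;36;36;17m[48;2;34;33;16m🬎[38;2;36;36;17m[48;2;34;33;16m🬎[38;2;36;36;17m[48;2;34;33;16m🬎[38;2;36;36;17m[48;2;34;33;16m🬎[38;2;36;36;17m[48;2;34;33;16m🬎[38;2;36;36;17m[48;2;34;33;16m🬎[0m
[38;2;32;29;14m[48;2;31;27;13m🬎[38;2;32;29;14m[48;2;31;27;13m🬎[38;2;32;29;14m[48;2;31;27;13m🬎[38;2;32;29;14m[48;2;31;27;13m🬎[38;2;54;54;68m[48;2;12;12;15m🬂[38;2;54;54;68m[48;2;12;12;15m🬂[38;2;54;54;68m[48;2;27;25;14m🬀[38;2;32;29;14m[48;2;31;27;13m🬎[38;2;32;29;14m[48;2;31;27;13m🬎[38;2;32;29;14m[48;2;31;27;13m🬎[0m
[38;2;30;25;12m[48;2;27;22;10m🬂[38;2;30;25;12m[48;2;27;22;10m🬂[38;2;30;25;12m[48;2;27;22;10m🬂[38;2;30;25;12m[48;2;27;22;10m🬂[38;2;12;12;15m[48;2;27;21;10m🬊[38;2;12;12;15m[48;2;27;21;10m🬎[38;2;30;25;12m[48;2;27;22;10m🬂[38;2;30;25;12m[48;2;27;22;10m🬂[38;2;30;25;12m[48;2;27;22;10m🬂[38;2;30;25;12m[48;2;27;22;10m🬂[0m
[38;2;25;18;8m[48;2;24;15;7m🬎[38;2;25;18;8m[48;2;24;15;7m🬎[38;2;25;18;8m[48;2;24;15;7m🬎[38;2;25;18;8m[48;2;24;15;7m🬎[38;2;25;18;8m[48;2;24;15;7m🬎[38;2;25;18;8m[48;2;24;15;7m🬎[38;2;25;18;8m[48;2;24;15;7m🬎[38;2;25;18;8m[48;2;24;15;7m🬎[38;2;25;18;8m[48;2;24;15;7m🬎[38;2;25;18;8m[48;2;24;15;7m🬎[0m
</frame>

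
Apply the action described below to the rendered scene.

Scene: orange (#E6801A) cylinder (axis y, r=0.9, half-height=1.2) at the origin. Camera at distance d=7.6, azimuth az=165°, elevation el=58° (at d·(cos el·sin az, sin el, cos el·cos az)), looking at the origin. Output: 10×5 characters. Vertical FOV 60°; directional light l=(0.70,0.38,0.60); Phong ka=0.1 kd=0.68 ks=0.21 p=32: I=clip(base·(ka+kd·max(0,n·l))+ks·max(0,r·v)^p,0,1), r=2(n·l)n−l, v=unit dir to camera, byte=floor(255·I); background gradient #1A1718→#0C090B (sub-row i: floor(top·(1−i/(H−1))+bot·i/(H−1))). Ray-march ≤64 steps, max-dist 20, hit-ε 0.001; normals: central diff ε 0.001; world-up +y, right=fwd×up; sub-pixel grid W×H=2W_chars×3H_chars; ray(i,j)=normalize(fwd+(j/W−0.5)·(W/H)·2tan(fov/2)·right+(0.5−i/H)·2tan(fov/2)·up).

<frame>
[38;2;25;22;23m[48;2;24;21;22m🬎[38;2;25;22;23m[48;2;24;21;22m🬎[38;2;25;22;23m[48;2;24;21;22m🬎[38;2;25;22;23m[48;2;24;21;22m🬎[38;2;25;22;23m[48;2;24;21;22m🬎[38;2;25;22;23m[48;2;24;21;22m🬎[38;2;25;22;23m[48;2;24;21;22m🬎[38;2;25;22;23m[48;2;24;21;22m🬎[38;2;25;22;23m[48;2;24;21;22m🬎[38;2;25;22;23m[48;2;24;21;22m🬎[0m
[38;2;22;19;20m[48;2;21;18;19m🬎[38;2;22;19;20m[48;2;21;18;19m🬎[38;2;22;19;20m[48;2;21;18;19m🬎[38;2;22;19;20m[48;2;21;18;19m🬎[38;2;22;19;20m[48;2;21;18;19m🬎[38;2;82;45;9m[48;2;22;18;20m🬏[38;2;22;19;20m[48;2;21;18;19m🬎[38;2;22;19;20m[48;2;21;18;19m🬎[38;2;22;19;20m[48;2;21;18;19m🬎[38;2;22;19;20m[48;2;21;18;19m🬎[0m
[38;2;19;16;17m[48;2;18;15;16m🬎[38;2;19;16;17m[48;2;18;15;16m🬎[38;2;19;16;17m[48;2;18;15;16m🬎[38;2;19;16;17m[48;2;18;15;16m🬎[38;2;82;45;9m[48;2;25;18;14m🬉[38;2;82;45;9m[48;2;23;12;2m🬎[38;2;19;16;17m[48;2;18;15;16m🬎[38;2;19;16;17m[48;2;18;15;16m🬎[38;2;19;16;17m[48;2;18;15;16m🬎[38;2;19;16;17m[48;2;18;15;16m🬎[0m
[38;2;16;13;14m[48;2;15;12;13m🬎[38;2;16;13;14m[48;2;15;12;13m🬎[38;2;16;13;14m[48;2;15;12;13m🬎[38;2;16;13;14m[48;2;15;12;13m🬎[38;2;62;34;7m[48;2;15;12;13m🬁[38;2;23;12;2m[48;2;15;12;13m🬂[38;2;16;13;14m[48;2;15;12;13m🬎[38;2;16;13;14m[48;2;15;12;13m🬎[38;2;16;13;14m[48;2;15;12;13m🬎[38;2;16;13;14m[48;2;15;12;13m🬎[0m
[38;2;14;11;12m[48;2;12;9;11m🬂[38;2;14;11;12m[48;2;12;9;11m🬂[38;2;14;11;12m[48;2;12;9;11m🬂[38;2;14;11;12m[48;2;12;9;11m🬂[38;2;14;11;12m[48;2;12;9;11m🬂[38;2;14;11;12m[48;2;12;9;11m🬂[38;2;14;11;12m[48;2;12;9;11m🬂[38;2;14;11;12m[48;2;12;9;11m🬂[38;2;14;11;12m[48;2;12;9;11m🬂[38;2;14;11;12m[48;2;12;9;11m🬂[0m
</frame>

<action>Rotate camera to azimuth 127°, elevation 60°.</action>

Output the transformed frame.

<frame>
[38;2;25;22;23m[48;2;24;21;22m🬎[38;2;25;22;23m[48;2;24;21;22m🬎[38;2;25;22;23m[48;2;24;21;22m🬎[38;2;25;22;23m[48;2;24;21;22m🬎[38;2;25;22;23m[48;2;24;21;22m🬎[38;2;25;22;23m[48;2;24;21;22m🬎[38;2;25;22;23m[48;2;24;21;22m🬎[38;2;25;22;23m[48;2;24;21;22m🬎[38;2;25;22;23m[48;2;24;21;22m🬎[38;2;25;22;23m[48;2;24;21;22m🬎[0m
[38;2;22;19;20m[48;2;21;18;19m🬎[38;2;22;19;20m[48;2;21;18;19m🬎[38;2;22;19;20m[48;2;21;18;19m🬎[38;2;22;19;20m[48;2;21;18;19m🬎[38;2;22;19;20m[48;2;21;18;19m🬎[38;2;82;45;9m[48;2;22;18;20m🬏[38;2;22;19;20m[48;2;21;18;19m🬎[38;2;22;19;20m[48;2;21;18;19m🬎[38;2;22;19;20m[48;2;21;18;19m🬎[38;2;22;19;20m[48;2;21;18;19m🬎[0m
[38;2;19;16;17m[48;2;18;15;16m🬎[38;2;19;16;17m[48;2;18;15;16m🬎[38;2;19;16;17m[48;2;18;15;16m🬎[38;2;19;16;17m[48;2;18;15;16m🬎[38;2;19;16;17m[48;2;97;53;10m▌[38;2;76;42;8m[48;2;23;12;2m🬝[38;2;19;16;17m[48;2;18;15;16m🬎[38;2;19;16;17m[48;2;18;15;16m🬎[38;2;19;16;17m[48;2;18;15;16m🬎[38;2;19;16;17m[48;2;18;15;16m🬎[0m
[38;2;16;13;14m[48;2;15;12;13m🬎[38;2;16;13;14m[48;2;15;12;13m🬎[38;2;16;13;14m[48;2;15;12;13m🬎[38;2;16;13;14m[48;2;15;12;13m🬎[38;2;140;78;15m[48;2;15;12;13m🬁[38;2;53;30;6m[48;2;17;12;11m🬀[38;2;16;13;14m[48;2;15;12;13m🬎[38;2;16;13;14m[48;2;15;12;13m🬎[38;2;16;13;14m[48;2;15;12;13m🬎[38;2;16;13;14m[48;2;15;12;13m🬎[0m
[38;2;14;11;12m[48;2;12;9;11m🬂[38;2;14;11;12m[48;2;12;9;11m🬂[38;2;14;11;12m[48;2;12;9;11m🬂[38;2;14;11;12m[48;2;12;9;11m🬂[38;2;14;11;12m[48;2;12;9;11m🬂[38;2;14;11;12m[48;2;12;9;11m🬂[38;2;14;11;12m[48;2;12;9;11m🬂[38;2;14;11;12m[48;2;12;9;11m🬂[38;2;14;11;12m[48;2;12;9;11m🬂[38;2;14;11;12m[48;2;12;9;11m🬂[0m
</frame>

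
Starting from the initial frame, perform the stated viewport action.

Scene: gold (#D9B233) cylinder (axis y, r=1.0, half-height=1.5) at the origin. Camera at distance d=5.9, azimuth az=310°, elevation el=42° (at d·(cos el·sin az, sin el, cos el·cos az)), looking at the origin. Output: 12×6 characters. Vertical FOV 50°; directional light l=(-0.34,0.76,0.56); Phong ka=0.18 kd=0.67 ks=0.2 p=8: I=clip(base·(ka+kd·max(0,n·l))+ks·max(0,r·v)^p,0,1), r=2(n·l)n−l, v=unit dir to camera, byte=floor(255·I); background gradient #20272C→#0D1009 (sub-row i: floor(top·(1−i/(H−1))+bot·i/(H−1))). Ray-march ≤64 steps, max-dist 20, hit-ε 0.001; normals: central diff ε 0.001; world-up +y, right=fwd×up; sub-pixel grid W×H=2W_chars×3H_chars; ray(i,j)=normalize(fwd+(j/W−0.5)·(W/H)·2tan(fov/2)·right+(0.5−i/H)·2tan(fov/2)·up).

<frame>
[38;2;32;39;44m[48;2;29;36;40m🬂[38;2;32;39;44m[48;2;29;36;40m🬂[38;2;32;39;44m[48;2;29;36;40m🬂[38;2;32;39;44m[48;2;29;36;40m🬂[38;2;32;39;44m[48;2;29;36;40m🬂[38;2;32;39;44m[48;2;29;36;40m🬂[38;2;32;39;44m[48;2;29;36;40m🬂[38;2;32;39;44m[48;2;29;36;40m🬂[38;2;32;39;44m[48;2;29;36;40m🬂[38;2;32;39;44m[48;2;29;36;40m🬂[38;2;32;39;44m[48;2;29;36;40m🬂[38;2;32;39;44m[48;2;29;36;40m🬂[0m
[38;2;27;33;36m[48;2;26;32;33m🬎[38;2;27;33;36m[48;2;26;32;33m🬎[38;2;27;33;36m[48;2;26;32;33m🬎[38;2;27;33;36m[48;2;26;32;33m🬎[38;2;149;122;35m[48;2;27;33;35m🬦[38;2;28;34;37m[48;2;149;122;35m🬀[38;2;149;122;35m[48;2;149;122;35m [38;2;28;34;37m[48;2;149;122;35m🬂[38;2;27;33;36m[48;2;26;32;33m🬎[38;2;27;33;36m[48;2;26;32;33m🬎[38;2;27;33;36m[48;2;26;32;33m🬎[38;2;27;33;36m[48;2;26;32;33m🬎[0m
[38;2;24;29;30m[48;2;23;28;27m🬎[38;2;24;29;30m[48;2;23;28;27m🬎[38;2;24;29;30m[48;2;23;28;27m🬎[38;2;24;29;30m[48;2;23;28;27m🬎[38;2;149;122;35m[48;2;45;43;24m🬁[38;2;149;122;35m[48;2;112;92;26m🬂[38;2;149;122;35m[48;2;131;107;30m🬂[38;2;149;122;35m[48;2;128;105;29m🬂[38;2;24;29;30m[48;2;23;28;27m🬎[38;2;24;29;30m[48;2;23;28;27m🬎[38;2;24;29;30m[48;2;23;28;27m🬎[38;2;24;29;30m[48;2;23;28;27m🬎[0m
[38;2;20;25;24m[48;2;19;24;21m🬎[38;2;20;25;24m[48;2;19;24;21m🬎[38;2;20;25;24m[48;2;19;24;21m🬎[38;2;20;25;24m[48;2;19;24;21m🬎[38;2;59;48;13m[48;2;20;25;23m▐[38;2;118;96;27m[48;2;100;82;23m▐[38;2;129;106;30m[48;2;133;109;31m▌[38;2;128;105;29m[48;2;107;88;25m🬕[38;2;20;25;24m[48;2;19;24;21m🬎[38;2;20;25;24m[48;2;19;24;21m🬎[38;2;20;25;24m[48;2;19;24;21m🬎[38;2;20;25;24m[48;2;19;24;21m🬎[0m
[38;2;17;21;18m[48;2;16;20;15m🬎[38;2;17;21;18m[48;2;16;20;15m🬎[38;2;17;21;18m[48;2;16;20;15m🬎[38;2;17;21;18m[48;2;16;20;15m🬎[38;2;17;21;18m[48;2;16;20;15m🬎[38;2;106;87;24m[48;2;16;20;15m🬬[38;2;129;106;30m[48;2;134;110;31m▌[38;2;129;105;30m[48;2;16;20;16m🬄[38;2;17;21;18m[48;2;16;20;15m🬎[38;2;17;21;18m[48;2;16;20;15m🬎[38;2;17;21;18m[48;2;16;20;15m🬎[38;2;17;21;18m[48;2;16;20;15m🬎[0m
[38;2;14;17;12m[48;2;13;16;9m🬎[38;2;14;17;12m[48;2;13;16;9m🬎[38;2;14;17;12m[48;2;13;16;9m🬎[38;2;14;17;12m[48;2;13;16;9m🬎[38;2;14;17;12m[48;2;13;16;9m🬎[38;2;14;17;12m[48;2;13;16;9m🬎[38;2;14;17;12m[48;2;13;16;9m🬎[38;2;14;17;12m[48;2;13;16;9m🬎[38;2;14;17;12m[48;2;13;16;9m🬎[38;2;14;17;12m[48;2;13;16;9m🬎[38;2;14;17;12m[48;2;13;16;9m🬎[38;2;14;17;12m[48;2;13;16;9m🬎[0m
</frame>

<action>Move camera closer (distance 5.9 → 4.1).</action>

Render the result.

<frame>
[38;2;32;39;44m[48;2;29;36;40m🬂[38;2;32;39;44m[48;2;29;36;40m🬂[38;2;32;39;44m[48;2;29;36;40m🬂[38;2;31;38;42m[48;2;149;122;35m🬎[38;2;32;39;44m[48;2;149;122;35m🬂[38;2;32;39;44m[48;2;149;122;35m🬂[38;2;32;39;44m[48;2;149;122;35m🬂[38;2;32;39;44m[48;2;149;122;35m🬂[38;2;149;122;35m[48;2;31;38;43m🬱[38;2;149;122;35m[48;2;30;37;41m🬏[38;2;32;39;44m[48;2;29;36;40m🬂[38;2;32;39;44m[48;2;29;36;40m🬂[0m
[38;2;27;33;36m[48;2;26;32;33m🬎[38;2;27;33;36m[48;2;26;32;33m🬎[38;2;27;33;36m[48;2;26;32;33m🬎[38;2;149;122;35m[48;2;56;49;21m🬊[38;2;149;122;35m[48;2;100;82;23m🬬[38;2;149;122;35m[48;2;149;122;35m [38;2;149;122;35m[48;2;149;122;35m [38;2;149;122;35m[48;2;149;122;35m [38;2;149;122;35m[48;2;129;105;30m🬎[38;2;130;106;30m[48;2;26;32;34m🬄[38;2;27;33;36m[48;2;26;32;33m🬎[38;2;27;33;36m[48;2;26;32;33m🬎[0m
[38;2;24;29;30m[48;2;23;28;27m🬎[38;2;24;29;30m[48;2;23;28;27m🬎[38;2;24;29;30m[48;2;23;28;27m🬎[38;2;72;59;16m[48;2;24;29;29m▐[38;2;108;89;25m[48;2;95;78;22m▐[38;2;124;101;29m[48;2;117;96;27m▐[38;2;129;106;30m[48;2;132;108;31m▌[38;2;134;109;31m[48;2;133;109;31m🬕[38;2;128;105;29m[48;2;117;96;27m🬕[38;2;24;29;30m[48;2;23;28;27m🬎[38;2;24;29;30m[48;2;23;28;27m🬎[38;2;24;29;30m[48;2;23;28;27m🬎[0m
[38;2;20;25;24m[48;2;19;24;21m🬎[38;2;20;25;24m[48;2;19;24;21m🬎[38;2;20;25;24m[48;2;19;24;21m🬎[38;2;20;25;24m[48;2;19;24;21m🬎[38;2;103;84;23m[48;2;84;68;19m▐[38;2;123;101;28m[48;2;115;94;26m▐[38;2;129;106;30m[48;2;132;108;31m▌[38;2;133;109;31m[48;2;132;108;31m🬕[38;2;125;103;29m[48;2;20;25;23m▌[38;2;20;25;24m[48;2;19;24;21m🬎[38;2;20;25;24m[48;2;19;24;21m🬎[38;2;20;25;24m[48;2;19;24;21m🬎[0m
[38;2;17;21;18m[48;2;16;20;15m🬎[38;2;17;21;18m[48;2;16;20;15m🬎[38;2;17;21;18m[48;2;16;20;15m🬎[38;2;17;21;18m[48;2;16;20;15m🬎[38;2;88;72;20m[48;2;35;32;13m🬨[38;2;121;100;28m[48;2;111;91;25m▐[38;2;129;106;30m[48;2;133;109;31m▌[38;2;134;109;31m[48;2;129;106;30m▌[38;2;113;92;26m[48;2;16;20;16m🬄[38;2;17;21;18m[48;2;16;20;15m🬎[38;2;17;21;18m[48;2;16;20;15m🬎[38;2;17;21;18m[48;2;16;20;15m🬎[0m
[38;2;14;17;12m[48;2;13;16;9m🬎[38;2;14;17;12m[48;2;13;16;9m🬎[38;2;14;17;12m[48;2;13;16;9m🬎[38;2;14;17;12m[48;2;13;16;9m🬎[38;2;85;70;20m[48;2;13;16;10m🬁[38;2;113;93;26m[48;2;13;16;9m🬎[38;2;131;107;30m[48;2;13;16;9m🬎[38;2;130;107;30m[48;2;13;16;9m🬆[38;2;14;17;12m[48;2;13;16;9m🬎[38;2;14;17;12m[48;2;13;16;9m🬎[38;2;14;17;12m[48;2;13;16;9m🬎[38;2;14;17;12m[48;2;13;16;9m🬎[0m
</frame>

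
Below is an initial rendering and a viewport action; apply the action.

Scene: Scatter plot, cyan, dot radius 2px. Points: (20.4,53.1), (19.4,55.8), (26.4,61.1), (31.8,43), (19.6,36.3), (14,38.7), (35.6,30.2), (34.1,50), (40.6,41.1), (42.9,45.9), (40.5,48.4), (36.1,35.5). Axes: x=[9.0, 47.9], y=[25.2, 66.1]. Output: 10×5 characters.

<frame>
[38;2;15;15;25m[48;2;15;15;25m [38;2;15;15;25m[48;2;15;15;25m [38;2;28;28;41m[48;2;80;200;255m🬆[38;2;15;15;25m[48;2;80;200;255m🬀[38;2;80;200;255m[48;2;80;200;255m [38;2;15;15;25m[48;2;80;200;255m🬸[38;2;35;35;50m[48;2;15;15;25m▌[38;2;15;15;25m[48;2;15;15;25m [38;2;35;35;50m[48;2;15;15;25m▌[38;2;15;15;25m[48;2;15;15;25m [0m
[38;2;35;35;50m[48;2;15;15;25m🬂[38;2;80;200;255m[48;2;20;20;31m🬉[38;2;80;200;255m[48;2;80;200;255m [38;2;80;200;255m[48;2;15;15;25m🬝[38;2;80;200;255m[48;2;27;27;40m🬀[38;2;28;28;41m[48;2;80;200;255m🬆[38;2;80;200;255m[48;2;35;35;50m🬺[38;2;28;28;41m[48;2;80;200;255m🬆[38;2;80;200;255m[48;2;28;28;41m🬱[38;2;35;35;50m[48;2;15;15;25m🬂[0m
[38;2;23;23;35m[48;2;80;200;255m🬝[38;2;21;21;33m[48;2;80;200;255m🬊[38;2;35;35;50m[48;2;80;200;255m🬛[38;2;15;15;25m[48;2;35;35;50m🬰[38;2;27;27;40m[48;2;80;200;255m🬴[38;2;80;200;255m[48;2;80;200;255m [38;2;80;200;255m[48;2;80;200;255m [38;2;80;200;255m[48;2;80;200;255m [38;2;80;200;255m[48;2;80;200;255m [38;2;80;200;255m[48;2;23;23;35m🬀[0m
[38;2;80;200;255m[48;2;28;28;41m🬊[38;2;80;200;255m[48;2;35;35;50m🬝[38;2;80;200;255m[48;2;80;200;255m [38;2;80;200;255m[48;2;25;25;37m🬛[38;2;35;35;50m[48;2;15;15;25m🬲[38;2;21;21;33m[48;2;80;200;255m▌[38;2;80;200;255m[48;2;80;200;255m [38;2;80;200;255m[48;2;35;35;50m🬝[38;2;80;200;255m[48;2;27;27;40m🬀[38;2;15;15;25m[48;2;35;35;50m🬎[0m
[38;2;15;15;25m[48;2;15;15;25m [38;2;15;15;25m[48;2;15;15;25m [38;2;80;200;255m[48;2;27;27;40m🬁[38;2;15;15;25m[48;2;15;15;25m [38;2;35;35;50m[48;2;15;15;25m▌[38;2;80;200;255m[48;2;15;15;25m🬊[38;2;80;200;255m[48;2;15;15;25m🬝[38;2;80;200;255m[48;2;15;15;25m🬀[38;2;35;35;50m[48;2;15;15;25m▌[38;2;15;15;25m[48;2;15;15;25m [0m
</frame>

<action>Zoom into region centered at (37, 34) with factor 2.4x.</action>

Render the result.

<frame>
[38;2;15;15;25m[48;2;80;200;255m🬺[38;2;80;200;255m[48;2;15;15;25m🬬[38;2;80;200;255m[48;2;21;21;33m🬆[38;2;15;15;25m[48;2;15;15;25m [38;2;35;35;50m[48;2;15;15;25m▌[38;2;15;15;25m[48;2;80;200;255m🬴[38;2;80;200;255m[48;2;80;200;255m [38;2;80;200;255m[48;2;15;15;25m🬛[38;2;35;35;50m[48;2;15;15;25m▌[38;2;15;15;25m[48;2;15;15;25m [0m
[38;2;35;35;50m[48;2;15;15;25m🬂[38;2;35;35;50m[48;2;15;15;25m🬂[38;2;35;35;50m[48;2;15;15;25m🬕[38;2;28;28;41m[48;2;80;200;255m🬆[38;2;80;200;255m[48;2;35;35;50m🬺[38;2;23;23;35m[48;2;80;200;255m🬬[38;2;80;200;255m[48;2;27;27;40m🬁[38;2;35;35;50m[48;2;15;15;25m🬂[38;2;35;35;50m[48;2;15;15;25m🬕[38;2;35;35;50m[48;2;15;15;25m🬂[0m
[38;2;15;15;25m[48;2;35;35;50m🬰[38;2;15;15;25m[48;2;35;35;50m🬰[38;2;35;35;50m[48;2;15;15;25m🬛[38;2;25;25;37m[48;2;80;200;255m🬛[38;2;80;200;255m[48;2;28;28;41m🬆[38;2;15;15;25m[48;2;35;35;50m🬰[38;2;35;35;50m[48;2;15;15;25m🬛[38;2;15;15;25m[48;2;35;35;50m🬰[38;2;35;35;50m[48;2;15;15;25m🬛[38;2;15;15;25m[48;2;35;35;50m🬰[0m
[38;2;15;15;25m[48;2;35;35;50m🬎[38;2;15;15;25m[48;2;35;35;50m🬎[38;2;31;31;45m[48;2;80;200;255m🬴[38;2;80;200;255m[48;2;80;200;255m [38;2;80;200;255m[48;2;25;25;37m🬛[38;2;15;15;25m[48;2;35;35;50m🬎[38;2;35;35;50m[48;2;15;15;25m🬲[38;2;15;15;25m[48;2;35;35;50m🬎[38;2;35;35;50m[48;2;15;15;25m🬲[38;2;15;15;25m[48;2;35;35;50m🬎[0m
[38;2;15;15;25m[48;2;15;15;25m [38;2;15;15;25m[48;2;15;15;25m [38;2;35;35;50m[48;2;15;15;25m▌[38;2;15;15;25m[48;2;80;200;255m🬺[38;2;35;35;50m[48;2;15;15;25m▌[38;2;15;15;25m[48;2;15;15;25m [38;2;35;35;50m[48;2;15;15;25m▌[38;2;15;15;25m[48;2;15;15;25m [38;2;35;35;50m[48;2;15;15;25m▌[38;2;15;15;25m[48;2;15;15;25m [0m
</frame>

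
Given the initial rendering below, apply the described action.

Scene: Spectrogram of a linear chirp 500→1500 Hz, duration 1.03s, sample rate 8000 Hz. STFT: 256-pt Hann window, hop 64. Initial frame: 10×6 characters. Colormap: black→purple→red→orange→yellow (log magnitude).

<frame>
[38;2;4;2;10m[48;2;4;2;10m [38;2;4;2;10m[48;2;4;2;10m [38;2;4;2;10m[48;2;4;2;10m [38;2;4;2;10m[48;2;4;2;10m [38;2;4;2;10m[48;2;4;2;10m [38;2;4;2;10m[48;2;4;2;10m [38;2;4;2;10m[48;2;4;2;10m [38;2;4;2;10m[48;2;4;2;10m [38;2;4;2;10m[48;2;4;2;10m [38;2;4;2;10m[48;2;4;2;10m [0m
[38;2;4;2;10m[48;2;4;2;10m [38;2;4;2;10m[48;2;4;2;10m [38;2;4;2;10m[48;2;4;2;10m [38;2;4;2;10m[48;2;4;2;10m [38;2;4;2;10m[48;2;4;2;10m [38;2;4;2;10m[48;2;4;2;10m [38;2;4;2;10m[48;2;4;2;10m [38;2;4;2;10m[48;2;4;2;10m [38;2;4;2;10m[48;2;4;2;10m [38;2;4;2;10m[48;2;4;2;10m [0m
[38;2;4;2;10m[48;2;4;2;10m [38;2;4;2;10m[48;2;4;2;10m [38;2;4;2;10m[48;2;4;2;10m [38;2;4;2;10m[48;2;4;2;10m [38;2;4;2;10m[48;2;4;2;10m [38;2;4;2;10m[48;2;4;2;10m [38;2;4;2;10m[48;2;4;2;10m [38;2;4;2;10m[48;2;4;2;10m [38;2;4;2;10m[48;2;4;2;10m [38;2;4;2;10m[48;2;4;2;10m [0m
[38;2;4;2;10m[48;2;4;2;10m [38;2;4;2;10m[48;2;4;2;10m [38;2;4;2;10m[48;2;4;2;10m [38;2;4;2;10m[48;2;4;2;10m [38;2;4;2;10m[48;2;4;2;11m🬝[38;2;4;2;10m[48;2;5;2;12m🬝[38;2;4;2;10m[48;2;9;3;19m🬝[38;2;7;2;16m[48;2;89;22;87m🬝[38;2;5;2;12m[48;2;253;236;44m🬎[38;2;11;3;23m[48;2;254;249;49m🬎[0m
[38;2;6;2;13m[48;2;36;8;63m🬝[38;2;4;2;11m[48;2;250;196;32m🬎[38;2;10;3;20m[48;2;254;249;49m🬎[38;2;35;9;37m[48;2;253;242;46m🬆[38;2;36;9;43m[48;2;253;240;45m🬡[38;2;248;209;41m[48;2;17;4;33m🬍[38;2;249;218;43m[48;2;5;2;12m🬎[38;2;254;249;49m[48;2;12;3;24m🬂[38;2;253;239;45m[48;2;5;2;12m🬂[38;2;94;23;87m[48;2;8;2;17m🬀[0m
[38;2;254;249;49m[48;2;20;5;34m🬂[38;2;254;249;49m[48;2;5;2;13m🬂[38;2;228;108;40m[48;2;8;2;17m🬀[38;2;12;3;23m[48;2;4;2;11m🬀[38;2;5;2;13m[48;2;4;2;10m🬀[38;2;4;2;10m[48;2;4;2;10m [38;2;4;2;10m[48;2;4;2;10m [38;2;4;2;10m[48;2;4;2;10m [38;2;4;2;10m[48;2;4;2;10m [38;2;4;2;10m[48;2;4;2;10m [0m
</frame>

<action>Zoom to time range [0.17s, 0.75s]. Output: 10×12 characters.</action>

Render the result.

<frame>
[38;2;4;2;10m[48;2;4;2;10m [38;2;4;2;10m[48;2;4;2;10m [38;2;4;2;10m[48;2;4;2;10m [38;2;4;2;10m[48;2;4;2;10m [38;2;4;2;10m[48;2;4;2;10m [38;2;4;2;10m[48;2;4;2;10m [38;2;4;2;10m[48;2;4;2;10m [38;2;4;2;10m[48;2;4;2;10m [38;2;4;2;10m[48;2;4;2;10m [38;2;4;2;10m[48;2;4;2;10m [0m
[38;2;4;2;10m[48;2;4;2;10m [38;2;4;2;10m[48;2;4;2;10m [38;2;4;2;10m[48;2;4;2;10m [38;2;4;2;10m[48;2;4;2;10m [38;2;4;2;10m[48;2;4;2;10m [38;2;4;2;10m[48;2;4;2;10m [38;2;4;2;10m[48;2;4;2;10m [38;2;4;2;10m[48;2;4;2;10m [38;2;4;2;10m[48;2;4;2;10m [38;2;4;2;10m[48;2;4;2;10m [0m
[38;2;4;2;10m[48;2;4;2;10m [38;2;4;2;10m[48;2;4;2;10m [38;2;4;2;10m[48;2;4;2;10m [38;2;4;2;10m[48;2;4;2;10m [38;2;4;2;10m[48;2;4;2;10m [38;2;4;2;10m[48;2;4;2;10m [38;2;4;2;10m[48;2;4;2;10m [38;2;4;2;10m[48;2;4;2;10m [38;2;4;2;10m[48;2;4;2;10m [38;2;4;2;10m[48;2;4;2;10m [0m
[38;2;4;2;10m[48;2;4;2;10m [38;2;4;2;10m[48;2;4;2;10m [38;2;4;2;10m[48;2;4;2;10m [38;2;4;2;10m[48;2;4;2;10m [38;2;4;2;10m[48;2;4;2;10m [38;2;4;2;10m[48;2;4;2;10m [38;2;4;2;10m[48;2;4;2;10m [38;2;4;2;10m[48;2;4;2;10m [38;2;4;2;10m[48;2;4;2;10m [38;2;4;2;10m[48;2;4;2;10m [0m
[38;2;4;2;10m[48;2;4;2;10m [38;2;4;2;10m[48;2;4;2;10m [38;2;4;2;10m[48;2;4;2;10m [38;2;4;2;10m[48;2;4;2;10m [38;2;4;2;10m[48;2;4;2;10m [38;2;4;2;10m[48;2;4;2;10m [38;2;4;2;10m[48;2;4;2;10m [38;2;4;2;10m[48;2;4;2;10m [38;2;4;2;10m[48;2;4;2;10m [38;2;4;2;10m[48;2;4;2;10m [0m
[38;2;4;2;10m[48;2;4;2;10m [38;2;4;2;10m[48;2;4;2;10m [38;2;4;2;10m[48;2;4;2;10m [38;2;4;2;10m[48;2;4;2;10m [38;2;4;2;10m[48;2;4;2;10m [38;2;4;2;10m[48;2;4;2;10m [38;2;4;2;10m[48;2;4;2;10m [38;2;4;2;10m[48;2;4;2;10m [38;2;4;2;10m[48;2;4;2;10m [38;2;4;2;10m[48;2;4;2;10m [0m
[38;2;4;2;10m[48;2;4;2;10m [38;2;4;2;10m[48;2;4;2;10m [38;2;4;2;10m[48;2;4;2;10m [38;2;4;2;10m[48;2;4;2;10m [38;2;4;2;10m[48;2;4;2;10m [38;2;4;2;10m[48;2;4;2;10m [38;2;4;2;10m[48;2;4;2;10m [38;2;4;2;10m[48;2;4;2;10m [38;2;4;2;10m[48;2;4;2;10m [38;2;4;2;10m[48;2;4;2;10m [0m
[38;2;4;2;10m[48;2;4;2;10m [38;2;4;2;10m[48;2;4;2;10m [38;2;4;2;10m[48;2;4;2;10m [38;2;4;2;10m[48;2;4;2;10m [38;2;4;2;10m[48;2;4;2;10m [38;2;4;2;10m[48;2;4;2;11m🬝[38;2;4;2;10m[48;2;4;2;11m🬎[38;2;4;2;10m[48;2;5;2;11m🬎[38;2;4;2;10m[48;2;6;2;14m🬎[38;2;4;2;11m[48;2;11;3;22m🬎[0m
[38;2;4;2;10m[48;2;5;2;11m🬝[38;2;4;2;10m[48;2;5;2;12m🬎[38;2;4;2;10m[48;2;8;2;17m🬎[38;2;5;2;12m[48;2;17;4;33m🬝[38;2;9;2;19m[48;2;101;25;86m🬝[38;2;8;2;17m[48;2;250;189;28m🬎[38;2;17;4;32m[48;2;254;249;49m🬎[38;2;59;15;38m[48;2;253;226;40m🬆[38;2;20;5;36m[48;2;253;233;43m🬂[38;2;241;193;52m[48;2;69;16;82m🬍[0m
[38;2;39;10;46m[48;2;254;249;49m🬎[38;2;11;3;23m[48;2;253;232;42m🬂[38;2;62;15;73m[48;2;253;228;41m🬡[38;2;253;237;44m[48;2;79;20;64m🬍[38;2;253;221;38m[48;2;11;3;23m🬎[38;2;254;247;48m[48;2;30;7;40m🬂[38;2;222;133;58m[48;2;10;3;20m🬂[38;2;64;15;89m[48;2;10;3;20m🬀[38;2;11;3;23m[48;2;4;2;11m🬂[38;2;6;2;14m[48;2;4;2;10m🬂[0m
[38;2;237;153;42m[48;2;7;2;15m🬂[38;2;83;20;87m[48;2;9;2;19m🬀[38;2;11;3;23m[48;2;4;2;11m🬂[38;2;7;2;15m[48;2;4;2;10m🬂[38;2;5;2;12m[48;2;4;2;10m🬂[38;2;4;2;11m[48;2;4;2;10m🬂[38;2;4;2;11m[48;2;4;2;10m🬀[38;2;4;2;10m[48;2;4;2;10m [38;2;4;2;10m[48;2;4;2;10m [38;2;4;2;10m[48;2;4;2;10m [0m
[38;2;4;2;10m[48;2;4;2;10m [38;2;4;2;10m[48;2;4;2;10m [38;2;4;2;10m[48;2;4;2;10m [38;2;4;2;10m[48;2;4;2;10m [38;2;4;2;10m[48;2;4;2;10m [38;2;4;2;10m[48;2;4;2;10m [38;2;4;2;10m[48;2;4;2;10m [38;2;4;2;10m[48;2;4;2;10m [38;2;4;2;10m[48;2;4;2;10m [38;2;4;2;10m[48;2;4;2;10m [0m
</frame>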